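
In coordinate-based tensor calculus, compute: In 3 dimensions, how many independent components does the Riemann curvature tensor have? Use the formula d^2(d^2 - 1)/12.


The Riemann tensor in d dimensions has d^2(d^2 - 1)/12 independent components.
d = 3, so d^2 = 9
d^2 - 1 = 8
d^2(d^2 - 1) = 9 * 8 = 72
Divide by 12: 72 / 12 = 6

6


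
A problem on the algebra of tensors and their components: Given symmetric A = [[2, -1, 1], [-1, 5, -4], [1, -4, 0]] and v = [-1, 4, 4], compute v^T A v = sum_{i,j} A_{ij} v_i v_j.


First compute Av:
(Av)_1 = 2*-1 + -1*4 + 1*4 = -2
(Av)_2 = -1*-1 + 5*4 + -4*4 = 5
(Av)_3 = 1*-1 + -4*4 + 0*4 = -17
Av = [-2, 5, -17]
Then v^T (Av) = -1*-2 + 4*5 + 4*-17
= 2 + 20 + -68 = -46

-46


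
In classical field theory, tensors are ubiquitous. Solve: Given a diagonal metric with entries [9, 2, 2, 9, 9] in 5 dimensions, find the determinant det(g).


For a diagonal metric, the determinant is the product of diagonal entries.
Diagonal entries: 9, 2, 2, 9, 9
det(g) = 9 * 2 * 2 * 9 * 9 = 2916

2916


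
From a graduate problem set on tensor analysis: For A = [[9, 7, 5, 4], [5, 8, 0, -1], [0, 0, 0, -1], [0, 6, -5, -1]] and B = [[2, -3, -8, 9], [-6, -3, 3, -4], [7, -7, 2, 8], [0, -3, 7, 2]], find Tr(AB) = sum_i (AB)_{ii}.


Tr(AB) = sum_i (AB)_{ii} where (AB)_{ii} = sum_k A_{ik} B_{ki}.
(AB)_{11} = 9*2 + 7*-6 + 5*7 + 4*0 = 11
(AB)_{22} = 5*-3 + 8*-3 + 0*-7 + -1*-3 = -36
(AB)_{33} = 0*-8 + 0*3 + 0*2 + -1*7 = -7
(AB)_{44} = 0*9 + 6*-4 + -5*8 + -1*2 = -66
Tr(AB) = 11 + -36 + -7 + -66 = -98

-98


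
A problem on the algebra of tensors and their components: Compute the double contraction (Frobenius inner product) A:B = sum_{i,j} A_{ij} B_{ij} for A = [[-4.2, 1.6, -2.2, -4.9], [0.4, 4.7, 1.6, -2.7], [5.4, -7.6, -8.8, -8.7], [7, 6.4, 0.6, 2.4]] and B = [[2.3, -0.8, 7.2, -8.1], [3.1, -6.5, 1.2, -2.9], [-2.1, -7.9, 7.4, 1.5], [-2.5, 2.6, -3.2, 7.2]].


A:B = sum over all i,j of A_{ij} * B_{ij}.
Row 1: -4.2*2.3=-9.66, 1.6*-0.8=-1.28, -2.2*7.2=-15.84, -4.9*-8.1=39.69 => row sum = 12.91
Row 2: 0.4*3.1=1.24, 4.7*-6.5=-30.55, 1.6*1.2=1.92, -2.7*-2.9=7.83 => row sum = -19.56
Row 3: 5.4*-2.1=-11.34, -7.6*-7.9=60.04, -8.8*7.4=-65.12, -8.7*1.5=-13.05 => row sum = -29.47
Row 4: 7*-2.5=-17.5, 6.4*2.6=16.64, 0.6*-3.2=-1.92, 2.4*7.2=17.28 => row sum = 14.5
Total = 12.91 + -19.56 + -29.47 + 14.5 = -21.62

-21.62


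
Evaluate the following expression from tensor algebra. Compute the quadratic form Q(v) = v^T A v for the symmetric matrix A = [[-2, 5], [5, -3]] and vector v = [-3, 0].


First compute Av:
(Av)_1 = -2*-3 + 5*0 = 6
(Av)_2 = 5*-3 + -3*0 = -15
Av = [6, -15]
Then v^T (Av) = -3*6 + 0*-15
= -18 + 0 = -18

-18


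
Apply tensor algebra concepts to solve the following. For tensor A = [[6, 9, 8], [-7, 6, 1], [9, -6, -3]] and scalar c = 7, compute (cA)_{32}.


Scalar multiplication: (cA)_{ij} = c * A_{ij}.
c = 7
A_{32} = -6
(cA)_{32} = 7 * -6 = -42

-42


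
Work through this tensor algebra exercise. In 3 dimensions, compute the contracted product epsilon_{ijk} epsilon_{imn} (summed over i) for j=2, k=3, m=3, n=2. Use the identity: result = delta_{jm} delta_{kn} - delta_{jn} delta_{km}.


Using the identity: epsilon_{ijk} epsilon_{imn} = delta_{jm} delta_{kn} - delta_{jn} delta_{km}.
delta_{23} = 0
delta_{32} = 0
delta_{22} = 1
delta_{33} = 1
Result = 0 * 0 - 1 * 1 = 0 - 1 = -1

-1


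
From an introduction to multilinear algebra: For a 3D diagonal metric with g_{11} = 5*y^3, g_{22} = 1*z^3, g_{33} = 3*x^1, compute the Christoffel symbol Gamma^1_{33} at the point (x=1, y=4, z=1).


For a diagonal metric, Gamma^k_{ij} = (1/2) g^{kk} (dg_{ik}/dx_j + dg_{jk}/dx_i - dg_{ij}/dx_k).
The metric is diagonal, so g_{ab} = 0 for a != b.
At the given point: g_{11} = 320, g_{22} = 1, g_{33} = 3
g^{11} = 1/320
dg_{31}/dx_3 = 0 (off-diagonal)
dg_{31}/dx_3 = 0 (off-diagonal)
dg_{33}/dx_1 = dg_{33}/dx_1 = 3
Numerator = 0 + 0 - 3 = -3
Gamma^1_{33} = -3 / (2 * 320) = -3/640

-3/640


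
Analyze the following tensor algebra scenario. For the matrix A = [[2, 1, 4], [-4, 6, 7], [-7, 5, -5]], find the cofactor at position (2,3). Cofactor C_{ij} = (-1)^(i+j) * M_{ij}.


To find cofactor C_{23}, delete row 2 and column 3.
The resulting 2x2 submatrix is: [[2, 1], [-7, 5]]
Minor M_{23} = 2*5 - 1*-7
  = 10 - -7 = 17
Sign = (-1)^(2+3) = (-1)^5 = -1
Cofactor C_{23} = -1 * 17 = -17

-17


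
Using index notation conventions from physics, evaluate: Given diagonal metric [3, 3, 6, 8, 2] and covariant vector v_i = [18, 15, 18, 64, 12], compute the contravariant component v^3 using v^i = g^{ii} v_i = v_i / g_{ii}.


To raise an index with a diagonal metric: v^i = v_i / g_{ii}.
For index 3: v_3 = 18, g_{33} = 6
v^3 = 18 / 6 = 3

3


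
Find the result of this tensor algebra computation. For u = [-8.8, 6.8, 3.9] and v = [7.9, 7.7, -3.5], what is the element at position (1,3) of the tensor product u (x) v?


The outer product entry T_{ij} = u_i * v_j.
We need i=1, j=3.
u_1 = -8.8, v_3 = -3.5
T_{1,3} = -8.8 * -3.5 = 30.8

30.8


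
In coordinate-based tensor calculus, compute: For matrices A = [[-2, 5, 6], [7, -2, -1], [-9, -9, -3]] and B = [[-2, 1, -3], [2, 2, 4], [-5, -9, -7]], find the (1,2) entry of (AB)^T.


(AB)^T_{ij} = (AB)_{ji} = sum_k A_{jk} B_{ki}.
For i=1, j=2 we need (AB)_{21}:
A_{21} * B_{11} = 7 * -2 = -14
A_{22} * B_{21} = -2 * 2 = -4
A_{23} * B_{31} = -1 * -5 = 5
Sum = -14 + -4 + 5 = -13

-13


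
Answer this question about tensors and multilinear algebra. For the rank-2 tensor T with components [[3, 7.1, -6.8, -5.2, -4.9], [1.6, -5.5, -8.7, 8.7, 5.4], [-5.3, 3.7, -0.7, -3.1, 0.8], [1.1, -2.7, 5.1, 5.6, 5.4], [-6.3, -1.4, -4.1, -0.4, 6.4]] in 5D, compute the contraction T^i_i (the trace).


The contraction (trace) of a rank-2 tensor is the sum of its diagonal elements.
Diagonal entries: A[1,1] = 3, A[2,2] = -5.5, A[3,3] = -0.7, A[4,4] = 5.6, A[5,5] = 6.4
Tr(A) = 3 + -5.5 + -0.7 + 5.6 + 6.4 = 8.8

8.8


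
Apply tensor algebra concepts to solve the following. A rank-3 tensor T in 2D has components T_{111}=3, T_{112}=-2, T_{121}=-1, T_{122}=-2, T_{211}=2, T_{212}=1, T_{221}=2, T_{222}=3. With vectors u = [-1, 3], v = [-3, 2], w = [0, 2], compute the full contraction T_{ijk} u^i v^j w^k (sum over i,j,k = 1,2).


S = sum over i,j,k of T_{ijk} u_i v_j w_k. Expanding all 8 terms:
T_{111}*u_1*v_1*w_1 = 3*-1*-3*0 = 0  (running total: 0)
T_{112}*u_1*v_1*w_2 = -2*-1*-3*2 = -12  (running total: -12)
T_{121}*u_1*v_2*w_1 = -1*-1*2*0 = 0  (running total: -12)
T_{122}*u_1*v_2*w_2 = -2*-1*2*2 = 8  (running total: -4)
T_{211}*u_2*v_1*w_1 = 2*3*-3*0 = 0  (running total: -4)
T_{212}*u_2*v_1*w_2 = 1*3*-3*2 = -18  (running total: -22)
T_{221}*u_2*v_2*w_1 = 2*3*2*0 = 0  (running total: -22)
T_{222}*u_2*v_2*w_2 = 3*3*2*2 = 36  (running total: 14)
S = 14

14


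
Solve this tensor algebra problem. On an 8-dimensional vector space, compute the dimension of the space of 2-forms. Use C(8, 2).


The dimension of the space of p-forms on an n-dimensional space is C(n, p).
n = 8, p = 2
C(8, 2) = 8! / (2! * 6!) = 28

28


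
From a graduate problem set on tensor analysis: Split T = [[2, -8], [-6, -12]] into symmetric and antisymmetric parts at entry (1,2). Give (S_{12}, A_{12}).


T_{12} = -8
T_{21} = -6
S_{12} = (-8 + -6)/2 = -14/2 = -7
A_{12} = (-8 - -6)/2 = -2/2 = -1
Check: S + A = -7 + -1 = -8 = T_{12}.

(-7, -1)


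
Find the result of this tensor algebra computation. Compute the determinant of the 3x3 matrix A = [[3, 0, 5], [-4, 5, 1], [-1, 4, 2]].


Expanding along the first row, det(A) = a11*M_11 - a12*M_12 + a13*M_13, where M_1j is the (1,j) minor.
Minor M_11 = 5*2 - 1*4 = 6
Minor M_12 = -4*2 - 1*-1 = -7
Minor M_13 = -4*4 - 5*-1 = -11
det = 3*(6) - 0*(-7) + 5*(-11)
    = 18 - 0 + -55
    = -37

-37


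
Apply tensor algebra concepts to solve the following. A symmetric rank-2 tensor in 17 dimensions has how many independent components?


A symmetric rank-2 tensor in d dimensions has d(d+1)/2 independent components.
d = 17
d(d+1)/2 = 17 * 18 / 2 = 306 / 2 = 153

153


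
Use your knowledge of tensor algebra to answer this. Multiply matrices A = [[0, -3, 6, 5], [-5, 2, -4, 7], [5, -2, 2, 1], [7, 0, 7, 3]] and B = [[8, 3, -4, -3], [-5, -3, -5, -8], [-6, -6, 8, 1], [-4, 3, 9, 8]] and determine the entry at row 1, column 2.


(AB)_{ij} = sum_k A_{ik} B_{kj}.
For i=1, j=2:
A_{11} * B_{12} = 0 * 3 = 0
A_{12} * B_{22} = -3 * -3 = 9
A_{13} * B_{32} = 6 * -6 = -36
A_{14} * B_{42} = 5 * 3 = 15
Sum = 0 + 9 + -36 + 15 = -12

-12


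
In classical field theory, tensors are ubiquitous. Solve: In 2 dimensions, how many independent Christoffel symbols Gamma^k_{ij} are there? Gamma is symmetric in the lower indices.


Christoffel symbols Gamma^k_{ij} are symmetric in i,j, so there are d * d(d+1)/2 independent symbols.
d = 2
d(d+1)/2 = 2 * 3 / 2 = 3
Total = 2 * 3 = 6

6


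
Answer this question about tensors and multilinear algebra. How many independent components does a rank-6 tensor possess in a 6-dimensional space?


The number of components of a rank-r tensor in d dimensions is d^r.
Here d = 6 and r = 6.
6^6 = 46656

46656


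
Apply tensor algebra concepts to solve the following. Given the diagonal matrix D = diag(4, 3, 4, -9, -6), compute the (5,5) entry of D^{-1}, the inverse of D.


For a diagonal matrix, the inverse has entries (D^{-1})_{ii} = 1/d_{ii}.
The diagonal entries are: d_{11} = 4, d_{22} = 3, d_{33} = 4, d_{44} = -9, d_{55} = -6
We need (D^{-1})_{55} = 1/d_{55} = 1/-6 = -1/6

-1/6


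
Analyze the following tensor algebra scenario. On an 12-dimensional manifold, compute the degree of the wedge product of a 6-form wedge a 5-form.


The degree of a wedge product is the sum of the degrees of the individual forms.
Degrees: 6, 5
Total degree = 6 + 5 = 11

11


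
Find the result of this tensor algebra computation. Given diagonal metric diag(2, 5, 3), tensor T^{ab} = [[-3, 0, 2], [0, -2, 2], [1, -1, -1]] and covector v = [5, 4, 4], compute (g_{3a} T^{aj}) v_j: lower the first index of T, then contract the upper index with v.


Step 1: lower the first index. For a diagonal metric, g_{ia} T^{aj} = g_{ii} T^{ij} (no sum on i).
g_{33} = 3
S_3{}^1 = 3 * T^{31} = 3 * 1 = 3
S_3{}^2 = 3 * T^{32} = 3 * -1 = -3
S_3{}^3 = 3 * T^{33} = 3 * -1 = -3
Step 2: contract S_3{}^j with v_j.
S_3{}^1 * v_1 = 3 * 5 = 15
S_3{}^2 * v_2 = -3 * 4 = -12
S_3{}^3 * v_3 = -3 * 4 = -12
Result = 15 + -12 + -12 = -9

-9


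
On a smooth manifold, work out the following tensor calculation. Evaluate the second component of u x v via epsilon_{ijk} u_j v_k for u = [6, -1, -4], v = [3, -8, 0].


(u x v)_2 = sum_{j,k} epsilon_{2jk} u_j v_k. Only permutations of (1,2,3) contribute; the two non-zero terms are:
eps_{213} u_1 v_3 = -1 * 6 * 0 = 0
eps_{231} u_3 v_1 = 1 * -4 * 3 = -12
(u x v)_2 = -12

-12


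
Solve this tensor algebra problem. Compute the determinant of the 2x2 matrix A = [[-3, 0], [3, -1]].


For a 2x2 matrix [[a, b], [c, d]], det = a*d - b*c.
a = -3, b = 0, c = 3, d = -1
a*d = -3 * -1 = 3
b*c = 0 * 3 = 0
det = 3 - 0 = 3

3


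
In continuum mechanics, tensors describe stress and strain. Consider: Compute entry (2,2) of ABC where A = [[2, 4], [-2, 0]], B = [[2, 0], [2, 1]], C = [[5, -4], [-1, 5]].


(ABC)_{22} = sum_m (AB)_{2m} C_{m2}. First compute row 2 of AB.
(AB)_{21} = -2*2 + 0*2 = -4
(AB)_{22} = -2*0 + 0*1 = 0
Now contract with column 2 of C:
(AB)_{21} * C_{12} = -4 * -4 = 16
(AB)_{22} * C_{22} = 0 * 5 = 0
(ABC)_{22} = 16 + 0 = 16

16


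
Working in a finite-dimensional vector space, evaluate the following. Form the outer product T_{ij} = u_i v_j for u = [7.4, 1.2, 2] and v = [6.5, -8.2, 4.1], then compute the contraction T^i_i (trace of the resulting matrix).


The outer product gives T_{ij} = u_i v_j.
The trace (contraction) is Tr(T) = sum_i T_{ii} = sum_i u_i v_i.
Diagonal entries:
T_{11} = u_1 * v_1 = 7.4 * 6.5 = 48.1
T_{22} = u_2 * v_2 = 1.2 * -8.2 = -9.84
T_{33} = u_3 * v_3 = 2 * 4.1 = 8.2
Tr(T) = 48.1 + -9.84 + 8.2 = 46.46

46.46


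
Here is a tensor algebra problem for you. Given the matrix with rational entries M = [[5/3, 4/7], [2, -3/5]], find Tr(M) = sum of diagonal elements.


The trace is the sum of diagonal entries.
Diagonal: M[1,1] = 5/3, M[2,2] = -3/5
Tr(M) = 5/3 + -3/5
Computing step by step:
After adding M[1,1]: 5/3
After adding M[2,2]: 16/15
Tr(M) = 16/15

16/15


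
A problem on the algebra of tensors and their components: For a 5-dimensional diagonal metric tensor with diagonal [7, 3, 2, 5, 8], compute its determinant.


For a diagonal metric, the determinant is the product of diagonal entries.
Diagonal entries: 7, 3, 2, 5, 8
det(g) = 7 * 3 * 2 * 5 * 8 = 1680

1680


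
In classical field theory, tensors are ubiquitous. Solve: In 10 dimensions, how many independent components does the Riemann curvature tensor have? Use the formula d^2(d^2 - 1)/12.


The Riemann tensor in d dimensions has d^2(d^2 - 1)/12 independent components.
d = 10, so d^2 = 100
d^2 - 1 = 99
d^2(d^2 - 1) = 100 * 99 = 9900
Divide by 12: 9900 / 12 = 825

825


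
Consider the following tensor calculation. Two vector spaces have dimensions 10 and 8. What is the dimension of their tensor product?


The dimension of a tensor product is the product of dimensions.
dim(V) = 10, dim(W) = 8
dim(V (x) W) = 10 * 8 = 80

80


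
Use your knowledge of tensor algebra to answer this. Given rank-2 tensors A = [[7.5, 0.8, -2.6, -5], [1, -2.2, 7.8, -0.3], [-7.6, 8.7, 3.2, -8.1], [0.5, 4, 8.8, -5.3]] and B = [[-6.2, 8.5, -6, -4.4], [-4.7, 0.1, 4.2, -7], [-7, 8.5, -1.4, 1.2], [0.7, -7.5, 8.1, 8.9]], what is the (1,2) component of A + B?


Tensor addition is component-wise: (A + B)_{ij} = A_{ij} + B_{ij}.
A_{12} = 0.8
B_{12} = 8.5
(A + B)_{12} = 0.8 + 8.5 = 9.3

9.3


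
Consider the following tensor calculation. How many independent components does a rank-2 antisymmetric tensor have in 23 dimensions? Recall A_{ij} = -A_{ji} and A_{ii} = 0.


An antisymmetric rank-2 tensor satisfies A_{ij} = -A_{ji}, so diagonal entries are zero.
The independent components are the upper-triangular entries: C(n, 2) = n(n-1)/2.
n = 23
C(23, 2) = 23 * 22 / 2 = 506 / 2 = 253

253


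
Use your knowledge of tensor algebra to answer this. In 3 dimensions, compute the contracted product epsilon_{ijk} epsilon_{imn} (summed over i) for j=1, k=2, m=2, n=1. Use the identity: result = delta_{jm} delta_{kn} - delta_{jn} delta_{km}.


Using the identity: epsilon_{ijk} epsilon_{imn} = delta_{jm} delta_{kn} - delta_{jn} delta_{km}.
delta_{12} = 0
delta_{21} = 0
delta_{11} = 1
delta_{22} = 1
Result = 0 * 0 - 1 * 1 = 0 - 1 = -1

-1


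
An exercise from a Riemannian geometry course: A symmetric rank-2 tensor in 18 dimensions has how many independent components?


A symmetric rank-2 tensor in d dimensions has d(d+1)/2 independent components.
d = 18
d(d+1)/2 = 18 * 19 / 2 = 342 / 2 = 171

171


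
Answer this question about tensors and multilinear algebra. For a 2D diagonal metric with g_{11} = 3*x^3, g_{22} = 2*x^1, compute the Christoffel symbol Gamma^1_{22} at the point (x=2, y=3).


For a diagonal metric, Gamma^k_{ij} = (1/2) g^{kk} (dg_{ik}/dx_j + dg_{jk}/dx_i - dg_{ij}/dx_k).
The metric is diagonal, so g_{ab} = 0 for a != b.
At the given point: g_{11} = 24, g_{22} = 4
g^{11} = 1/24
dg_{21}/dx_2 = 0 (off-diagonal)
dg_{21}/dx_2 = 0 (off-diagonal)
dg_{22}/dx_1 = dg_{22}/dx_1 = 2
Numerator = 0 + 0 - 2 = -2
Gamma^1_{22} = -2 / (2 * 24) = -1/24

-1/24


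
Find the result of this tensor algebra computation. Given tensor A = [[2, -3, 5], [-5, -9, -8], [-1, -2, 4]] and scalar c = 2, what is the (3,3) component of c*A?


Scalar multiplication: (cA)_{ij} = c * A_{ij}.
c = 2
A_{33} = 4
(cA)_{33} = 2 * 4 = 8

8


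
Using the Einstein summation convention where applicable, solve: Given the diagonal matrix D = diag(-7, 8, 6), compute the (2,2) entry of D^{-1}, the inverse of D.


For a diagonal matrix, the inverse has entries (D^{-1})_{ii} = 1/d_{ii}.
The diagonal entries are: d_{11} = -7, d_{22} = 8, d_{33} = 6
We need (D^{-1})_{22} = 1/d_{22} = 1/8 = 1/8

1/8


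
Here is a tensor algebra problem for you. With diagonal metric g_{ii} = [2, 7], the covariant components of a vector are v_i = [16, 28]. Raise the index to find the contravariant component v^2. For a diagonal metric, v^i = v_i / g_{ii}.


To raise an index with a diagonal metric: v^i = v_i / g_{ii}.
For index 2: v_2 = 28, g_{22} = 7
v^2 = 28 / 7 = 4

4


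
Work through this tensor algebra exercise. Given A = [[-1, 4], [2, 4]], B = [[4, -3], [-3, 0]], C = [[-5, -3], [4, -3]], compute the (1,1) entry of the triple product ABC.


(ABC)_{11} = sum_m (AB)_{1m} C_{m1}. First compute row 1 of AB.
(AB)_{11} = -1*4 + 4*-3 = -16
(AB)_{12} = -1*-3 + 4*0 = 3
Now contract with column 1 of C:
(AB)_{11} * C_{11} = -16 * -5 = 80
(AB)_{12} * C_{21} = 3 * 4 = 12
(ABC)_{11} = 80 + 12 = 92

92


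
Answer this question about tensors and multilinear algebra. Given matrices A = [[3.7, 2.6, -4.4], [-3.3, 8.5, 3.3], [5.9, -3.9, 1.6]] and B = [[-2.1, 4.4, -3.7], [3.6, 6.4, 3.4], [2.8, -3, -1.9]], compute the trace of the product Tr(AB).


Tr(AB) = sum_i (AB)_{ii} where (AB)_{ii} = sum_k A_{ik} B_{ki}.
(AB)_{11} = 3.7*-2.1 + 2.6*3.6 + -4.4*2.8 = -10.73
(AB)_{22} = -3.3*4.4 + 8.5*6.4 + 3.3*-3 = 29.98
(AB)_{33} = 5.9*-3.7 + -3.9*3.4 + 1.6*-1.9 = -38.13
Tr(AB) = -10.73 + 29.98 + -38.13 = -18.88

-18.88


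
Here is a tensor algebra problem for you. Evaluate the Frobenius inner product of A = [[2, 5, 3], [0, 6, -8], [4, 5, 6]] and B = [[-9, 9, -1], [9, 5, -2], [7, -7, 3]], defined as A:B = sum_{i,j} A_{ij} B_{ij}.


A:B = sum over all i,j of A_{ij} * B_{ij}.
Row 1: 2*-9=-18, 5*9=45, 3*-1=-3 => row sum = 24
Row 2: 0*9=0, 6*5=30, -8*-2=16 => row sum = 46
Row 3: 4*7=28, 5*-7=-35, 6*3=18 => row sum = 11
Total = 24 + 46 + 11 = 81

81


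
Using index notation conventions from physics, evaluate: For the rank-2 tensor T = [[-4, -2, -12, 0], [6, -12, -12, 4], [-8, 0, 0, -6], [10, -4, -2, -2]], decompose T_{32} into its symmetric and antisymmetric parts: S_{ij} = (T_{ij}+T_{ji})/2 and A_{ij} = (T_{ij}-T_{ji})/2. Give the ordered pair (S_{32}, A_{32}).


T_{32} = 0
T_{23} = -12
S_{32} = (0 + -12)/2 = -12/2 = -6
A_{32} = (0 - -12)/2 = 12/2 = 6
Check: S + A = -6 + 6 = 0 = T_{32}.

(-6, 6)


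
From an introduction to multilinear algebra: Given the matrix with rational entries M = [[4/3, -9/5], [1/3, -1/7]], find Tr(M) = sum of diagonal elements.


The trace is the sum of diagonal entries.
Diagonal: M[1,1] = 4/3, M[2,2] = -1/7
Tr(M) = 4/3 + -1/7
Computing step by step:
After adding M[1,1]: 4/3
After adding M[2,2]: 25/21
Tr(M) = 25/21

25/21


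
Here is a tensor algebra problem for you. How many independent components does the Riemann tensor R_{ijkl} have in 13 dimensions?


The Riemann tensor in d dimensions has d^2(d^2 - 1)/12 independent components.
d = 13, so d^2 = 169
d^2 - 1 = 168
d^2(d^2 - 1) = 169 * 168 = 28392
Divide by 12: 28392 / 12 = 2366

2366


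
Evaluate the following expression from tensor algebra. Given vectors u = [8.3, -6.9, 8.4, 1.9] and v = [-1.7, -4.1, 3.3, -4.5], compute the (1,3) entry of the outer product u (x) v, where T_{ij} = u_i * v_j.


The outer product entry T_{ij} = u_i * v_j.
We need i=1, j=3.
u_1 = 8.3, v_3 = 3.3
T_{1,3} = 8.3 * 3.3 = 27.39

27.39


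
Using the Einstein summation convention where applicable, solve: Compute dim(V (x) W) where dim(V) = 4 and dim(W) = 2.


The dimension of a tensor product is the product of dimensions.
dim(V) = 4, dim(W) = 2
dim(V (x) W) = 4 * 2 = 8

8


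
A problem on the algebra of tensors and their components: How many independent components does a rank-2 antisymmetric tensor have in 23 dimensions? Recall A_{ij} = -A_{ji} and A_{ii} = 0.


An antisymmetric rank-2 tensor satisfies A_{ij} = -A_{ji}, so diagonal entries are zero.
The independent components are the upper-triangular entries: C(n, 2) = n(n-1)/2.
n = 23
C(23, 2) = 23 * 22 / 2 = 506 / 2 = 253

253


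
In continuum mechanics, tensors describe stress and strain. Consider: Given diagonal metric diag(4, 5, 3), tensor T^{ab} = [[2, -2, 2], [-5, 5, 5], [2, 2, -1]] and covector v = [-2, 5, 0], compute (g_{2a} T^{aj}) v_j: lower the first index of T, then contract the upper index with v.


Step 1: lower the first index. For a diagonal metric, g_{ia} T^{aj} = g_{ii} T^{ij} (no sum on i).
g_{22} = 5
S_2{}^1 = 5 * T^{21} = 5 * -5 = -25
S_2{}^2 = 5 * T^{22} = 5 * 5 = 25
S_2{}^3 = 5 * T^{23} = 5 * 5 = 25
Step 2: contract S_2{}^j with v_j.
S_2{}^1 * v_1 = -25 * -2 = 50
S_2{}^2 * v_2 = 25 * 5 = 125
S_2{}^3 * v_3 = 25 * 0 = 0
Result = 50 + 125 + 0 = 175

175


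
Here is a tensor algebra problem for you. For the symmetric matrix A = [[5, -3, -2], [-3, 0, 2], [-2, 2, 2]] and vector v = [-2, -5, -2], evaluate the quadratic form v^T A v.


First compute Av:
(Av)_1 = 5*-2 + -3*-5 + -2*-2 = 9
(Av)_2 = -3*-2 + 0*-5 + 2*-2 = 2
(Av)_3 = -2*-2 + 2*-5 + 2*-2 = -10
Av = [9, 2, -10]
Then v^T (Av) = -2*9 + -5*2 + -2*-10
= -18 + -10 + 20 = -8

-8


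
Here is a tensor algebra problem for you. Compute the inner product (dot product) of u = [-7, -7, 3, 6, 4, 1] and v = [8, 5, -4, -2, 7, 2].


The inner product u . v = sum of u_i * v_i.
Term-by-term: -7 * 8, -7 * 5, 3 * -4, 6 * -2, 4 * 7, 1 * 2
Products: -56, -35, -12, -12, 28, 2
Sum = -56 + -35 + -12 + -12 + 28 + 2 = -85

-85


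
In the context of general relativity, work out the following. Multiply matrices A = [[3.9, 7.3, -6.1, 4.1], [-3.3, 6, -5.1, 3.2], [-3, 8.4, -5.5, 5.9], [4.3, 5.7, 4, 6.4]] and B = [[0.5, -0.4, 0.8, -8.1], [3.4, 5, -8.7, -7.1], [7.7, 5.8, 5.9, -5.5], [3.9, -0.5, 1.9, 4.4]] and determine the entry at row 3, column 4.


(AB)_{ij} = sum_k A_{ik} B_{kj}.
For i=3, j=4:
A_{31} * B_{14} = -3 * -8.1 = 24.3
A_{32} * B_{24} = 8.4 * -7.1 = -59.64
A_{33} * B_{34} = -5.5 * -5.5 = 30.25
A_{34} * B_{44} = 5.9 * 4.4 = 25.96
Sum = 24.3 + -59.64 + 30.25 + 25.96 = 20.87

20.87


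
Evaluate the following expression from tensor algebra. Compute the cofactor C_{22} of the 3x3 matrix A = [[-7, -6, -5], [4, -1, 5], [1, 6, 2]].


To find cofactor C_{22}, delete row 2 and column 2.
The resulting 2x2 submatrix is: [[-7, -5], [1, 2]]
Minor M_{22} = -7*2 - -5*1
  = -14 - -5 = -9
Sign = (-1)^(2+2) = (-1)^4 = 1
Cofactor C_{22} = 1 * -9 = -9

-9


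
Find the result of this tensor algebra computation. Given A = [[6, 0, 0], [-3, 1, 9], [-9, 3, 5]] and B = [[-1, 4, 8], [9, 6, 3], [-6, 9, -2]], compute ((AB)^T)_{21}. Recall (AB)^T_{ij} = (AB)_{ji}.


(AB)^T_{ij} = (AB)_{ji} = sum_k A_{jk} B_{ki}.
For i=2, j=1 we need (AB)_{12}:
A_{11} * B_{12} = 6 * 4 = 24
A_{12} * B_{22} = 0 * 6 = 0
A_{13} * B_{32} = 0 * 9 = 0
Sum = 24 + 0 + 0 = 24

24


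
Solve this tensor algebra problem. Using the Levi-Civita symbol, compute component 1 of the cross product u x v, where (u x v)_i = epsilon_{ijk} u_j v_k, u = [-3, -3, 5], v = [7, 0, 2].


(u x v)_1 = sum_{j,k} epsilon_{1jk} u_j v_k. Only permutations of (1,2,3) contribute; the two non-zero terms are:
eps_{123} u_2 v_3 = 1 * -3 * 2 = -6
eps_{132} u_3 v_2 = -1 * 5 * 0 = 0
(u x v)_1 = -6

-6


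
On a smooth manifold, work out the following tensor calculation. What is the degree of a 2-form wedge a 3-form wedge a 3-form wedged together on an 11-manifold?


The degree of a wedge product is the sum of the degrees of the individual forms.
Degrees: 2, 3, 3
Total degree = 2 + 3 + 3 = 8

8


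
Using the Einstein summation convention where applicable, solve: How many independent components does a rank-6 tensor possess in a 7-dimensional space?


The number of components of a rank-r tensor in d dimensions is d^r.
Here d = 7 and r = 6.
7^6 = 117649

117649


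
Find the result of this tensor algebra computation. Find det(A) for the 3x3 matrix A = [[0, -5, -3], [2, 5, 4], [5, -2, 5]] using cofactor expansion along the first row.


Expanding along the first row, det(A) = a11*M_11 - a12*M_12 + a13*M_13, where M_1j is the (1,j) minor.
Minor M_11 = 5*5 - 4*-2 = 33
Minor M_12 = 2*5 - 4*5 = -10
Minor M_13 = 2*-2 - 5*5 = -29
det = 0*(33) - -5*(-10) + -3*(-29)
    = 0 - 50 + 87
    = 37

37


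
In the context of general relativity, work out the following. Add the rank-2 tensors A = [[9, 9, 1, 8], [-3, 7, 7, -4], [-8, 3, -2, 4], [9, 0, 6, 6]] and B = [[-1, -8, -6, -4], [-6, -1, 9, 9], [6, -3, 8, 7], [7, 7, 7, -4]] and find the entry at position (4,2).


Tensor addition is component-wise: (A + B)_{ij} = A_{ij} + B_{ij}.
A_{42} = 0
B_{42} = 7
(A + B)_{42} = 0 + 7 = 7

7


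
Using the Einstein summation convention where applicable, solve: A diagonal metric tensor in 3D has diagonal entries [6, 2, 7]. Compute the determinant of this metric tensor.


For a diagonal metric, the determinant is the product of diagonal entries.
Diagonal entries: 6, 2, 7
det(g) = 6 * 2 * 7 = 84

84


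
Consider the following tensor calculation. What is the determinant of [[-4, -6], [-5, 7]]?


For a 2x2 matrix [[a, b], [c, d]], det = a*d - b*c.
a = -4, b = -6, c = -5, d = 7
a*d = -4 * 7 = -28
b*c = -6 * -5 = 30
det = -28 - 30 = -58

-58


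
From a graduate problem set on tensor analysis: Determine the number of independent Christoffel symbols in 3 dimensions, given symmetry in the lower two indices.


Christoffel symbols Gamma^k_{ij} are symmetric in i,j, so there are d * d(d+1)/2 independent symbols.
d = 3
d(d+1)/2 = 3 * 4 / 2 = 6
Total = 3 * 6 = 18

18


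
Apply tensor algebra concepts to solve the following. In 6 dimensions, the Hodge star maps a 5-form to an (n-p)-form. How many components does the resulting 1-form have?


The Hodge dual of a p-form on an n-dimensional manifold is an (n-p)-form.
n = 6, p = 5, so dual degree = 6 - 5 = 1
The number of components is C(n, n-p) = C(6, 1) = 6

6


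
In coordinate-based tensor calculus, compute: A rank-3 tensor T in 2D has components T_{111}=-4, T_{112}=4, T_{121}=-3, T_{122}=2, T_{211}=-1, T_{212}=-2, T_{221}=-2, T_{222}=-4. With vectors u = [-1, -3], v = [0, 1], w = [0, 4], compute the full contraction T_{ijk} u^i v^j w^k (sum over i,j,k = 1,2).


S = sum over i,j,k of T_{ijk} u_i v_j w_k. Expanding all 8 terms:
T_{111}*u_1*v_1*w_1 = -4*-1*0*0 = 0  (running total: 0)
T_{112}*u_1*v_1*w_2 = 4*-1*0*4 = 0  (running total: 0)
T_{121}*u_1*v_2*w_1 = -3*-1*1*0 = 0  (running total: 0)
T_{122}*u_1*v_2*w_2 = 2*-1*1*4 = -8  (running total: -8)
T_{211}*u_2*v_1*w_1 = -1*-3*0*0 = 0  (running total: -8)
T_{212}*u_2*v_1*w_2 = -2*-3*0*4 = 0  (running total: -8)
T_{221}*u_2*v_2*w_1 = -2*-3*1*0 = 0  (running total: -8)
T_{222}*u_2*v_2*w_2 = -4*-3*1*4 = 48  (running total: 40)
S = 40

40


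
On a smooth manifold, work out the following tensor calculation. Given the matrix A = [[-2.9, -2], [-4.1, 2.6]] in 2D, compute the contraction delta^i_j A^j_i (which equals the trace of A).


The contraction (trace) of a rank-2 tensor is the sum of its diagonal elements.
Diagonal entries: A[1,1] = -2.9, A[2,2] = 2.6
Tr(A) = -2.9 + 2.6 = -0.3

-0.3


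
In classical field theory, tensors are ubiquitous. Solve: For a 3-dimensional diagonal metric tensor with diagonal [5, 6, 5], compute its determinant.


For a diagonal metric, the determinant is the product of diagonal entries.
Diagonal entries: 5, 6, 5
det(g) = 5 * 6 * 5 = 150

150


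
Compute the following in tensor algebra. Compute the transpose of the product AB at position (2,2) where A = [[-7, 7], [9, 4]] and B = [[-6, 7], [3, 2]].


(AB)^T_{ij} = (AB)_{ji} = sum_k A_{jk} B_{ki}.
For i=2, j=2 we need (AB)_{22}:
A_{21} * B_{12} = 9 * 7 = 63
A_{22} * B_{22} = 4 * 2 = 8
Sum = 63 + 8 = 71

71


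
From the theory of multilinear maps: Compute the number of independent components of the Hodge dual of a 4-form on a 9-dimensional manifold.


The Hodge dual of a p-form on an n-dimensional manifold is an (n-p)-form.
n = 9, p = 4, so dual degree = 9 - 4 = 5
The number of components is C(n, n-p) = C(9, 5) = 126

126


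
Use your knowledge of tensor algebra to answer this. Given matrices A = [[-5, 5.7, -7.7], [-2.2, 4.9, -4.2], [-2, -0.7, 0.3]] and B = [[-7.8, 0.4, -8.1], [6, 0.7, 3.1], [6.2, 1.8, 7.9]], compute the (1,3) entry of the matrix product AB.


(AB)_{ij} = sum_k A_{ik} B_{kj}.
For i=1, j=3:
A_{11} * B_{13} = -5 * -8.1 = 40.5
A_{12} * B_{23} = 5.7 * 3.1 = 17.67
A_{13} * B_{33} = -7.7 * 7.9 = -60.83
Sum = 40.5 + 17.67 + -60.83 = -2.66

-2.66


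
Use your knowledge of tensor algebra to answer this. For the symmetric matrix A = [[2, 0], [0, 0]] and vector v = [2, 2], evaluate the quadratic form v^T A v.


First compute Av:
(Av)_1 = 2*2 + 0*2 = 4
(Av)_2 = 0*2 + 0*2 = 0
Av = [4, 0]
Then v^T (Av) = 2*4 + 2*0
= 8 + 0 = 8

8


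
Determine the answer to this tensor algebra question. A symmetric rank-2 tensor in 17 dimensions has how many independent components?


A symmetric rank-2 tensor in d dimensions has d(d+1)/2 independent components.
d = 17
d(d+1)/2 = 17 * 18 / 2 = 306 / 2 = 153

153


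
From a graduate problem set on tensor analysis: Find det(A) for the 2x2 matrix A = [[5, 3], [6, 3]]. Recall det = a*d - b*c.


For a 2x2 matrix [[a, b], [c, d]], det = a*d - b*c.
a = 5, b = 3, c = 6, d = 3
a*d = 5 * 3 = 15
b*c = 3 * 6 = 18
det = 15 - 18 = -3

-3


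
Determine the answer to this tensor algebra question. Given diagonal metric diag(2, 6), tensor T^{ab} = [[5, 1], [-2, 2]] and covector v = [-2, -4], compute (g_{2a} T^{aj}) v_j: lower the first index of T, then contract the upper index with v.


Step 1: lower the first index. For a diagonal metric, g_{ia} T^{aj} = g_{ii} T^{ij} (no sum on i).
g_{22} = 6
S_2{}^1 = 6 * T^{21} = 6 * -2 = -12
S_2{}^2 = 6 * T^{22} = 6 * 2 = 12
Step 2: contract S_2{}^j with v_j.
S_2{}^1 * v_1 = -12 * -2 = 24
S_2{}^2 * v_2 = 12 * -4 = -48
Result = 24 + -48 = -24

-24


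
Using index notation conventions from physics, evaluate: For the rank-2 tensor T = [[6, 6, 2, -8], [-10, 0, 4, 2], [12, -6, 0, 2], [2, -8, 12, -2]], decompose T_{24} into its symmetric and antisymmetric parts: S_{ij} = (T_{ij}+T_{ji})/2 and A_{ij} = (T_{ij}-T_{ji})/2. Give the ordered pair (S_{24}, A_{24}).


T_{24} = 2
T_{42} = -8
S_{24} = (2 + -8)/2 = -6/2 = -3
A_{24} = (2 - -8)/2 = 10/2 = 5
Check: S + A = -3 + 5 = 2 = T_{24}.

(-3, 5)


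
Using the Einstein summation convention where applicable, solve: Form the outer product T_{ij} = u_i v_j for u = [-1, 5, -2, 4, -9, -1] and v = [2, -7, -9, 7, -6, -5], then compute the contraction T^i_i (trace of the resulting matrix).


The outer product gives T_{ij} = u_i v_j.
The trace (contraction) is Tr(T) = sum_i T_{ii} = sum_i u_i v_i.
Diagonal entries:
T_{11} = u_1 * v_1 = -1 * 2 = -2
T_{22} = u_2 * v_2 = 5 * -7 = -35
T_{33} = u_3 * v_3 = -2 * -9 = 18
T_{44} = u_4 * v_4 = 4 * 7 = 28
T_{55} = u_5 * v_5 = -9 * -6 = 54
T_{66} = u_6 * v_6 = -1 * -5 = 5
Tr(T) = -2 + -35 + 18 + 28 + 54 + 5 = 68

68


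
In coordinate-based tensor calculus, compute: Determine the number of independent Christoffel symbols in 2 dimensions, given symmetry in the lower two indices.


Christoffel symbols Gamma^k_{ij} are symmetric in i,j, so there are d * d(d+1)/2 independent symbols.
d = 2
d(d+1)/2 = 2 * 3 / 2 = 3
Total = 2 * 3 = 6

6


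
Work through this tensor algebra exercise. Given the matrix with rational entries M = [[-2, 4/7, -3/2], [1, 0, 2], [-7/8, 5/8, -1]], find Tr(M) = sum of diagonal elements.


The trace is the sum of diagonal entries.
Diagonal: M[1,1] = -2, M[2,2] = 0, M[3,3] = -1
Tr(M) = -2 + 0 + -1
Computing step by step:
After adding M[1,1]: -2
After adding M[2,2]: -2
After adding M[3,3]: -3
Tr(M) = -3

-3


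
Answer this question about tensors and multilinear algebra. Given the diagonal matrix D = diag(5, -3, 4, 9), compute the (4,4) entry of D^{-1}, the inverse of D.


For a diagonal matrix, the inverse has entries (D^{-1})_{ii} = 1/d_{ii}.
The diagonal entries are: d_{11} = 5, d_{22} = -3, d_{33} = 4, d_{44} = 9
We need (D^{-1})_{44} = 1/d_{44} = 1/9 = 1/9

1/9


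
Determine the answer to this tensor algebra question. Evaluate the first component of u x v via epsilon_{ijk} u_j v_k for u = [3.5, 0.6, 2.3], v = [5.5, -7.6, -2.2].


(u x v)_1 = sum_{j,k} epsilon_{1jk} u_j v_k. Only permutations of (1,2,3) contribute; the two non-zero terms are:
eps_{123} u_2 v_3 = 1 * 0.6 * -2.2 = -1.32
eps_{132} u_3 v_2 = -1 * 2.3 * -7.6 = 17.48
(u x v)_1 = 16.16

16.16


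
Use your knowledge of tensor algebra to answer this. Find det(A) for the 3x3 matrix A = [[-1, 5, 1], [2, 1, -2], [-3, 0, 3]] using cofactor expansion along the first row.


Expanding along the first row, det(A) = a11*M_11 - a12*M_12 + a13*M_13, where M_1j is the (1,j) minor.
Minor M_11 = 1*3 - -2*0 = 3
Minor M_12 = 2*3 - -2*-3 = 0
Minor M_13 = 2*0 - 1*-3 = 3
det = -1*(3) - 5*(0) + 1*(3)
    = -3 - 0 + 3
    = 0

0


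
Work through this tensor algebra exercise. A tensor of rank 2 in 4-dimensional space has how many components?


The number of components of a rank-r tensor in d dimensions is d^r.
Here d = 4 and r = 2.
4^2 = 16

16


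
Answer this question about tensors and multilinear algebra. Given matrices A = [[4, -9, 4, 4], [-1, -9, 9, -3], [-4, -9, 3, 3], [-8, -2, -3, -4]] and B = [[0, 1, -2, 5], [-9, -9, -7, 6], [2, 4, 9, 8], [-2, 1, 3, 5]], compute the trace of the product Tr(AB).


Tr(AB) = sum_i (AB)_{ii} where (AB)_{ii} = sum_k A_{ik} B_{ki}.
(AB)_{11} = 4*0 + -9*-9 + 4*2 + 4*-2 = 81
(AB)_{22} = -1*1 + -9*-9 + 9*4 + -3*1 = 113
(AB)_{33} = -4*-2 + -9*-7 + 3*9 + 3*3 = 107
(AB)_{44} = -8*5 + -2*6 + -3*8 + -4*5 = -96
Tr(AB) = 81 + 113 + 107 + -96 = 205

205


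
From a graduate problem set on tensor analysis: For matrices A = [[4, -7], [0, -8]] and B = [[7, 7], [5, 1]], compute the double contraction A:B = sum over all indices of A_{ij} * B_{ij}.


A:B = sum over all i,j of A_{ij} * B_{ij}.
Row 1: 4*7=28, -7*7=-49 => row sum = -21
Row 2: 0*5=0, -8*1=-8 => row sum = -8
Total = -21 + -8 = -29

-29


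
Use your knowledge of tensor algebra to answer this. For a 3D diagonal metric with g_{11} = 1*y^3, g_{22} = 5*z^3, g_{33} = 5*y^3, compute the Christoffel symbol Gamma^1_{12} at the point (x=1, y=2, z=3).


For a diagonal metric, Gamma^k_{ij} = (1/2) g^{kk} (dg_{ik}/dx_j + dg_{jk}/dx_i - dg_{ij}/dx_k).
The metric is diagonal, so g_{ab} = 0 for a != b.
At the given point: g_{11} = 8, g_{22} = 135, g_{33} = 40
g^{11} = 1/8
dg_{11}/dx_2 = dg_{11}/dx_2 = 12
dg_{21}/dx_1 = 0 (off-diagonal)
dg_{12}/dx_1 = 0 (off-diagonal)
Numerator = 12 + 0 - 0 = 12
Gamma^1_{12} = 12 / (2 * 8) = 3/4

3/4


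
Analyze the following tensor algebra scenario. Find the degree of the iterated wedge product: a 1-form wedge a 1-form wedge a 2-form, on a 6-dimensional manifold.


The degree of a wedge product is the sum of the degrees of the individual forms.
Degrees: 1, 1, 2
Total degree = 1 + 1 + 2 = 4

4


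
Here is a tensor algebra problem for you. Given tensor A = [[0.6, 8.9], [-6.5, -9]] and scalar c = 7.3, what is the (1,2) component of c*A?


Scalar multiplication: (cA)_{ij} = c * A_{ij}.
c = 7.3
A_{12} = 8.9
(cA)_{12} = 7.3 * 8.9 = 64.97

64.97


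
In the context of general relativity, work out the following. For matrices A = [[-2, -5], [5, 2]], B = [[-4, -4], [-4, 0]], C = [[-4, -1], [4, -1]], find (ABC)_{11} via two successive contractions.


(ABC)_{11} = sum_m (AB)_{1m} C_{m1}. First compute row 1 of AB.
(AB)_{11} = -2*-4 + -5*-4 = 28
(AB)_{12} = -2*-4 + -5*0 = 8
Now contract with column 1 of C:
(AB)_{11} * C_{11} = 28 * -4 = -112
(AB)_{12} * C_{21} = 8 * 4 = 32
(ABC)_{11} = -112 + 32 = -80

-80


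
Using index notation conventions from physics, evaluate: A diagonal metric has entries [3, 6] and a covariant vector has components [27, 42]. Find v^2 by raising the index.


To raise an index with a diagonal metric: v^i = v_i / g_{ii}.
For index 2: v_2 = 42, g_{22} = 6
v^2 = 42 / 6 = 7

7


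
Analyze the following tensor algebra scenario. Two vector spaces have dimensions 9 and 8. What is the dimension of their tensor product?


The dimension of a tensor product is the product of dimensions.
dim(V) = 9, dim(W) = 8
dim(V (x) W) = 9 * 8 = 72

72


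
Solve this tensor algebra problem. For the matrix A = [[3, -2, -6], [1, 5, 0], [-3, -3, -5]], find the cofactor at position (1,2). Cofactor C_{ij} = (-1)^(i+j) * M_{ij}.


To find cofactor C_{12}, delete row 1 and column 2.
The resulting 2x2 submatrix is: [[1, 0], [-3, -5]]
Minor M_{12} = 1*-5 - 0*-3
  = -5 - 0 = -5
Sign = (-1)^(1+2) = (-1)^3 = -1
Cofactor C_{12} = -1 * -5 = 5

5


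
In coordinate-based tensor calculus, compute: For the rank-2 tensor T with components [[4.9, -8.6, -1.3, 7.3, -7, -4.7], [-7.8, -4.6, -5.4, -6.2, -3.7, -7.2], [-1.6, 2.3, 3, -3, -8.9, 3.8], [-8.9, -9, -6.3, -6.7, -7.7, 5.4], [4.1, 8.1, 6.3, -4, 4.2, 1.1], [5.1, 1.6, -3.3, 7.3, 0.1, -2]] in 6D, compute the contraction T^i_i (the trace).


The contraction (trace) of a rank-2 tensor is the sum of its diagonal elements.
Diagonal entries: A[1,1] = 4.9, A[2,2] = -4.6, A[3,3] = 3, A[4,4] = -6.7, A[5,5] = 4.2, A[6,6] = -2
Tr(A) = 4.9 + -4.6 + 3 + -6.7 + 4.2 + -2 = -1.2

-1.2


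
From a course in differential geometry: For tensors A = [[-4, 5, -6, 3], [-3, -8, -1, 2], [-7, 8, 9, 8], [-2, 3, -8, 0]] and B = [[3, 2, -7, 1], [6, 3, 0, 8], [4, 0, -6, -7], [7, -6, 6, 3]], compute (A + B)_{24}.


Tensor addition is component-wise: (A + B)_{ij} = A_{ij} + B_{ij}.
A_{24} = 2
B_{24} = 8
(A + B)_{24} = 2 + 8 = 10

10


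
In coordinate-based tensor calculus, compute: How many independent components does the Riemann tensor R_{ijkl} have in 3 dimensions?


The Riemann tensor in d dimensions has d^2(d^2 - 1)/12 independent components.
d = 3, so d^2 = 9
d^2 - 1 = 8
d^2(d^2 - 1) = 9 * 8 = 72
Divide by 12: 72 / 12 = 6

6


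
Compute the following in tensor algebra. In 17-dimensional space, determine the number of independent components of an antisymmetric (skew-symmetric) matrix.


An antisymmetric rank-2 tensor satisfies A_{ij} = -A_{ji}, so diagonal entries are zero.
The independent components are the upper-triangular entries: C(n, 2) = n(n-1)/2.
n = 17
C(17, 2) = 17 * 16 / 2 = 272 / 2 = 136

136


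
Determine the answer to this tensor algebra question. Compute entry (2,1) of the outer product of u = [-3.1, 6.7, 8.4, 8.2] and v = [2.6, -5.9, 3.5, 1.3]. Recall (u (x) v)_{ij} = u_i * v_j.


The outer product entry T_{ij} = u_i * v_j.
We need i=2, j=1.
u_2 = 6.7, v_1 = 2.6
T_{2,1} = 6.7 * 2.6 = 17.42

17.42


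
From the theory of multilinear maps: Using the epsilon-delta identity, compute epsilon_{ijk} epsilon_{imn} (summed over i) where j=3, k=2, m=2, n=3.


Using the identity: epsilon_{ijk} epsilon_{imn} = delta_{jm} delta_{kn} - delta_{jn} delta_{km}.
delta_{32} = 0
delta_{23} = 0
delta_{33} = 1
delta_{22} = 1
Result = 0 * 0 - 1 * 1 = 0 - 1 = -1

-1


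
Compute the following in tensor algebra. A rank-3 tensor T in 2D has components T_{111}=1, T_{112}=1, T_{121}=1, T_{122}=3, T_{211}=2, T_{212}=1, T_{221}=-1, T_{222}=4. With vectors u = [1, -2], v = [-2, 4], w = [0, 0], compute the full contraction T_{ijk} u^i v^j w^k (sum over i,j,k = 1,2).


S = sum over i,j,k of T_{ijk} u_i v_j w_k. Expanding all 8 terms:
T_{111}*u_1*v_1*w_1 = 1*1*-2*0 = 0  (running total: 0)
T_{112}*u_1*v_1*w_2 = 1*1*-2*0 = 0  (running total: 0)
T_{121}*u_1*v_2*w_1 = 1*1*4*0 = 0  (running total: 0)
T_{122}*u_1*v_2*w_2 = 3*1*4*0 = 0  (running total: 0)
T_{211}*u_2*v_1*w_1 = 2*-2*-2*0 = 0  (running total: 0)
T_{212}*u_2*v_1*w_2 = 1*-2*-2*0 = 0  (running total: 0)
T_{221}*u_2*v_2*w_1 = -1*-2*4*0 = 0  (running total: 0)
T_{222}*u_2*v_2*w_2 = 4*-2*4*0 = 0  (running total: 0)
S = 0

0


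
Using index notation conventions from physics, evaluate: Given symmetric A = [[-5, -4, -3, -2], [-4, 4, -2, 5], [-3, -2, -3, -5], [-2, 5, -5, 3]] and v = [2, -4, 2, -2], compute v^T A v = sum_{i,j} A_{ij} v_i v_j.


First compute Av:
(Av)_1 = -5*2 + -4*-4 + -3*2 + -2*-2 = 4
(Av)_2 = -4*2 + 4*-4 + -2*2 + 5*-2 = -38
(Av)_3 = -3*2 + -2*-4 + -3*2 + -5*-2 = 6
(Av)_4 = -2*2 + 5*-4 + -5*2 + 3*-2 = -40
Av = [4, -38, 6, -40]
Then v^T (Av) = 2*4 + -4*-38 + 2*6 + -2*-40
= 8 + 152 + 12 + 80 = 252

252
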